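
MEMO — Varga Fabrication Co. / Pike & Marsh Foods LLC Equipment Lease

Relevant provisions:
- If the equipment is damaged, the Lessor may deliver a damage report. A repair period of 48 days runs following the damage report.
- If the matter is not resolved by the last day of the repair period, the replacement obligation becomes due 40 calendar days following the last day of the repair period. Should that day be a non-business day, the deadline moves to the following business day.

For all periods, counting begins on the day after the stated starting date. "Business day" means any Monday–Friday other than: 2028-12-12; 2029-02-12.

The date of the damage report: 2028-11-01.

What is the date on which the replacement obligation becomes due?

Adding 48 calendar days to 2028-11-01 gives 2028-12-19, which is the last day of the repair period.
Adding 40 calendar days to 2028-12-19 gives 2029-01-28, which is the date on which the replacement obligation becomes due. That falls on a Sunday, so it rolls to the next business day, Monday, 2029-01-29.

2029-01-29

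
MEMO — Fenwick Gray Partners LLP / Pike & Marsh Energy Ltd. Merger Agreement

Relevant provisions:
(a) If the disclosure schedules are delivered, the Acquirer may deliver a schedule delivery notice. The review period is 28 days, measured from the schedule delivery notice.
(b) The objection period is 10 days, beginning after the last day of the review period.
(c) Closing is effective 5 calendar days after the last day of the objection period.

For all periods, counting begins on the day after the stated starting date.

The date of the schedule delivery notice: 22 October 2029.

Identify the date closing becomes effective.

4 December 2029

Adding 28 calendar days to 22 October 2029 gives 19 November 2029, which is the last day of the review period.
The last day of the objection period: 10 calendar days after 19 November 2029 is 29 November 2029.
The date closing becomes effective: 29 November 2029 + 5 days = 4 December 2029.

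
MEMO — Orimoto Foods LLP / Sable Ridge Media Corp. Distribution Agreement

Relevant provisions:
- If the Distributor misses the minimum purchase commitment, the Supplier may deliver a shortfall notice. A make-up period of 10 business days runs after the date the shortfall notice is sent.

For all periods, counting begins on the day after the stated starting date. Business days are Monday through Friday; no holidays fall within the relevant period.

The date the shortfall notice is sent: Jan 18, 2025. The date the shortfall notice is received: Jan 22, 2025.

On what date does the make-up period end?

The last day of the make-up period: 10 business days after Saturday, Jan 18, 2025, skipping weekends — Jan 20, Jan 21, Jan 22, Jan 23, Jan 24, Jan 27, Jan 28, Jan 29, Jan 30, Jan 31 — lands on Friday, Jan 31, 2025.

Jan 31, 2025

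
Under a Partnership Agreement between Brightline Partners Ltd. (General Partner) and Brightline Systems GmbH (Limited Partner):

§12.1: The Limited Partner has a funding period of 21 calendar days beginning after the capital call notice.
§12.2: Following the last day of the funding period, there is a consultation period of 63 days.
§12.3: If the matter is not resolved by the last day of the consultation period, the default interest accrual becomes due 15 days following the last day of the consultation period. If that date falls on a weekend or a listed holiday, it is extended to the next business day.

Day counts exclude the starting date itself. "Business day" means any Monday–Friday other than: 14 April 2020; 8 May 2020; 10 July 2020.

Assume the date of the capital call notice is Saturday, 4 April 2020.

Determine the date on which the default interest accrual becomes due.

Adding 21 calendar days to 4 April 2020 gives 25 April 2020, which is the last day of the funding period.
Adding 63 calendar days to 25 April 2020 gives 27 June 2020, which is the last day of the consultation period.
The date on which the default interest accrual becomes due: 15 calendar days after 27 June 2020 is 12 July 2020. That falls on a Sunday, so it rolls to the next business day, Monday, 13 July 2020.

13 July 2020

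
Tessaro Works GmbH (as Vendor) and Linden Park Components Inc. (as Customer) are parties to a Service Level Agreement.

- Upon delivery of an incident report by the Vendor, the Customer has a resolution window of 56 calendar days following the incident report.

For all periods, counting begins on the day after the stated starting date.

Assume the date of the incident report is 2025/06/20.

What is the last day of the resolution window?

2025/08/15

The last day of the resolution window: 2025/06/20 + 56 days = 2025/08/15.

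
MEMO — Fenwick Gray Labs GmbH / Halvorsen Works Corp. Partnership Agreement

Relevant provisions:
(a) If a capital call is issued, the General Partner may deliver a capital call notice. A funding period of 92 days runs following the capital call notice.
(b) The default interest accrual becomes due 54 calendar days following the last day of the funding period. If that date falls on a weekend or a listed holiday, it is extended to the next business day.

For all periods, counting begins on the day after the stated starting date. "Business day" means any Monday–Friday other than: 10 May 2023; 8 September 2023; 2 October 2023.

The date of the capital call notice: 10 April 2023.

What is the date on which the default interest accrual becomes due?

4 September 2023

The last day of the funding period: 10 April 2023 + 92 days = 11 July 2023.
The date on which the default interest accrual becomes due: 11 July 2023 + 54 days = 3 September 2023. That falls on a Sunday, so it rolls to the next business day, Monday, 4 September 2023.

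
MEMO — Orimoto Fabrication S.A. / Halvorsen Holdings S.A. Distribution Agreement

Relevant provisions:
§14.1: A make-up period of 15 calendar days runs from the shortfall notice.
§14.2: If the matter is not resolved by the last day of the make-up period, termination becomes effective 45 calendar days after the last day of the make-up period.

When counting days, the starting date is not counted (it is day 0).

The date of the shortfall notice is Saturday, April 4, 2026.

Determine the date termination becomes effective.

The last day of the make-up period: April 4, 2026 + 15 days = April 19, 2026.
The date termination becomes effective: 45 calendar days after April 19, 2026 is June 3, 2026.

June 3, 2026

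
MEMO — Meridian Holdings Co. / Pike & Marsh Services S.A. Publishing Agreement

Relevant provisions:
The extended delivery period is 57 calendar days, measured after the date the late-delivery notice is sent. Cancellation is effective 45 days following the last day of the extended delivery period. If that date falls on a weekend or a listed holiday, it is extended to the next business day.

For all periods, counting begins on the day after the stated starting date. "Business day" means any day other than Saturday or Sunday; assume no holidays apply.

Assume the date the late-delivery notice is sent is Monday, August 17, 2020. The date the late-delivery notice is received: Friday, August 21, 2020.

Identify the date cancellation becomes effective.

Adding 57 calendar days to August 17, 2020 gives October 13, 2020, which is the last day of the extended delivery period.
The date cancellation becomes effective: October 13, 2020 + 45 days = November 27, 2020. November 27, 2020 is a Friday, so no roll-forward applies.

November 27, 2020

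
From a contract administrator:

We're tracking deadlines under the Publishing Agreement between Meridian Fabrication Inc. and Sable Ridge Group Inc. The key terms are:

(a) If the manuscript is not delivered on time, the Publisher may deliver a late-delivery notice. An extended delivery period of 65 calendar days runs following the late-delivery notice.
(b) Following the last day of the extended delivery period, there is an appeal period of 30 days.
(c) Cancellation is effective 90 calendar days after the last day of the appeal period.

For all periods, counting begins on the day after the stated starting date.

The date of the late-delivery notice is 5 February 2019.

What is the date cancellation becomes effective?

The last day of the extended delivery period: 5 February 2019 + 65 days = 11 April 2019.
The last day of the appeal period: 30 calendar days after 11 April 2019 is 11 May 2019.
Adding 90 calendar days to 11 May 2019 gives 9 August 2019, which is the date cancellation becomes effective.

9 August 2019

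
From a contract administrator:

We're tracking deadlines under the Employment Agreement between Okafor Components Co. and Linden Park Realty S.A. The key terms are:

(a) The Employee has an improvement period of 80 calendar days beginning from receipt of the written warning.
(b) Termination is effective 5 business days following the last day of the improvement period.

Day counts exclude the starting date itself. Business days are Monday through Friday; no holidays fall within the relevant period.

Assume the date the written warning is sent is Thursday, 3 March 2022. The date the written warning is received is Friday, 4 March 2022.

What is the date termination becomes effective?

30 May 2022

The last day of the improvement period: 80 calendar days after 4 March 2022 is 23 May 2022.
The date termination becomes effective: 5 business days after Monday, 23 May 2022, skipping weekends — May 24, May 25, May 26, May 27, May 30 — lands on Monday, 30 May 2022.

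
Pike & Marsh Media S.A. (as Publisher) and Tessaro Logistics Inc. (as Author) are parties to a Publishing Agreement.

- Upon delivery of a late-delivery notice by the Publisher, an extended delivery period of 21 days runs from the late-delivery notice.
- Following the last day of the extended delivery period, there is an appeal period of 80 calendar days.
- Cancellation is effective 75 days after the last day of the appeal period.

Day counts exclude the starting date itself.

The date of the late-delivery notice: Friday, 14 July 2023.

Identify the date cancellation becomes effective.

6 January 2024

The last day of the extended delivery period: 21 calendar days after 14 July 2023 is 4 August 2023.
The last day of the appeal period: 80 calendar days after 4 August 2023 is 23 October 2023.
The date cancellation becomes effective: 23 October 2023 + 75 days = 6 January 2024.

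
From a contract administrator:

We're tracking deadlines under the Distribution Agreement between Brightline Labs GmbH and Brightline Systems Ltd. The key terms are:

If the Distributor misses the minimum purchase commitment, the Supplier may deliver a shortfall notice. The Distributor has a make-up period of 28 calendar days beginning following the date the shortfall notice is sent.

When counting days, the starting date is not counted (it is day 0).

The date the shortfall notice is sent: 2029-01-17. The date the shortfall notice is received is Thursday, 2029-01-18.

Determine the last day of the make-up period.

The last day of the make-up period: 2029-01-17 + 28 days = 2029-02-14.

2029-02-14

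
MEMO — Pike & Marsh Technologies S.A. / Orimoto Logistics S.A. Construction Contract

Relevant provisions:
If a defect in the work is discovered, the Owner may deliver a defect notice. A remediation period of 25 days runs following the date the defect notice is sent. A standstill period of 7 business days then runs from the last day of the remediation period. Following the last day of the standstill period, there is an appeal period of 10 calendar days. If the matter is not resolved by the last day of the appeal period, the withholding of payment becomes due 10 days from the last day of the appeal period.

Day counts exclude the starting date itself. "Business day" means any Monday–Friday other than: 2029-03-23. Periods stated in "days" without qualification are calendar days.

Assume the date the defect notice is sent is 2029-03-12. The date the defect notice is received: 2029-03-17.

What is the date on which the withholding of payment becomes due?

2029-05-07

Adding 25 calendar days to 2029-03-12 gives 2029-04-06, which is the last day of the remediation period.
The last day of the standstill period: 7 business days after Friday, 2029-04-06, skipping weekends — Apr 9, Apr 10, Apr 11, Apr 12, Apr 13, Apr 16, Apr 17 — lands on Tuesday, 2029-04-17.
The last day of the appeal period: 10 calendar days after 2029-04-17 is 2029-04-27.
Adding 10 calendar days to 2029-04-27 gives 2029-05-07, which is the date on which the withholding of payment becomes due.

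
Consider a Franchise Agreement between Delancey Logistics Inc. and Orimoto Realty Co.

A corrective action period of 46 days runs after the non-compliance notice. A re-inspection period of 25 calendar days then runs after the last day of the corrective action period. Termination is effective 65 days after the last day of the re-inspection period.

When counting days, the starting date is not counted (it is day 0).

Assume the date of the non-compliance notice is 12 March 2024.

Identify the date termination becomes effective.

Adding 46 calendar days to 12 March 2024 gives 27 April 2024, which is the last day of the corrective action period.
Adding 25 calendar days to 27 April 2024 gives 22 May 2024, which is the last day of the re-inspection period.
Adding 65 calendar days to 22 May 2024 gives 26 July 2024, which is the date termination becomes effective.

26 July 2024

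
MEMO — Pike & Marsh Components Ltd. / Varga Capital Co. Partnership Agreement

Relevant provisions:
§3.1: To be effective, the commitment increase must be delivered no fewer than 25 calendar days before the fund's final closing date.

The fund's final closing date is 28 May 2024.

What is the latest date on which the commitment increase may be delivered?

3 May 2024

Counting back 25 calendar days from 28 May 2024 gives 3 May 2024.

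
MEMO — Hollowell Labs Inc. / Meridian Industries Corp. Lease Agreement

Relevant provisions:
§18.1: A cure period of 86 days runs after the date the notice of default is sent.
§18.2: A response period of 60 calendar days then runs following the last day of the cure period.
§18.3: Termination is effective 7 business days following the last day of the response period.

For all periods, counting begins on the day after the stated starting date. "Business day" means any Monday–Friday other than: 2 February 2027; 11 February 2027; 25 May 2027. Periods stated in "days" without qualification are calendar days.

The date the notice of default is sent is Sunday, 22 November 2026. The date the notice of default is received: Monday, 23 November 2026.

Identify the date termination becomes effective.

27 April 2027

The last day of the cure period: 86 calendar days after 22 November 2026 is 16 February 2027.
The last day of the response period: 60 calendar days after 16 February 2027 is 17 April 2027.
The date termination becomes effective: counting 7 business days from Saturday, 17 April 2027 (Apr 19, Apr 20, Apr 21, Apr 22, Apr 23, Apr 26, Apr 27, skipping weekends) reaches Tuesday, 27 April 2027.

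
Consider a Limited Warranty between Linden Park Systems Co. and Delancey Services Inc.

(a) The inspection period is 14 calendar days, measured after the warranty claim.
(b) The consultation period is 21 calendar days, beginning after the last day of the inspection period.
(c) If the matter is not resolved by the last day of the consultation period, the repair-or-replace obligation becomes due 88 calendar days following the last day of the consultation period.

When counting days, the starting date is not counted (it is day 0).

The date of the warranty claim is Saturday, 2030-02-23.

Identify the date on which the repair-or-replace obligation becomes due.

Adding 14 calendar days to 2030-02-23 gives 2030-03-09, which is the last day of the inspection period.
Adding 21 calendar days to 2030-03-09 gives 2030-03-30, which is the last day of the consultation period.
The date on which the repair-or-replace obligation becomes due: 88 calendar days after 2030-03-30 is 2030-06-26.

2030-06-26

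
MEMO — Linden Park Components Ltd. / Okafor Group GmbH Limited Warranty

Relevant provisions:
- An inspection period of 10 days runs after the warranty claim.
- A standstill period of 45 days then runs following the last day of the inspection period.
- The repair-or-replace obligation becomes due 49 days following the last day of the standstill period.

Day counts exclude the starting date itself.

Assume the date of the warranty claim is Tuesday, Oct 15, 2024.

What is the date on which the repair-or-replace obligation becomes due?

The last day of the inspection period: 10 calendar days after Oct 15, 2024 is Oct 25, 2024.
Adding 45 calendar days to Oct 25, 2024 gives Dec 9, 2024, which is the last day of the standstill period.
Adding 49 calendar days to Dec 9, 2024 gives Jan 27, 2025, which is the date on which the repair-or-replace obligation becomes due.

Jan 27, 2025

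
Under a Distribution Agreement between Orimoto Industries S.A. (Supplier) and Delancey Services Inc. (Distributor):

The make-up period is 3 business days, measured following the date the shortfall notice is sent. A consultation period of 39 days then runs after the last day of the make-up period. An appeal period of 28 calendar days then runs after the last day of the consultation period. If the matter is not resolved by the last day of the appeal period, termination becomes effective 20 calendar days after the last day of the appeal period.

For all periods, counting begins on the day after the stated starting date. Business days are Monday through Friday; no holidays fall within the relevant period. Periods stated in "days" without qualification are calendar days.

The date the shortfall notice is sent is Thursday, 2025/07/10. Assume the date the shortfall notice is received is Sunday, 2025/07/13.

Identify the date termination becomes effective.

From Thursday, 2025/07/10, 3 business days (Jul 11, Jul 14, Jul 15, skipping weekends) brings us to Tuesday, 2025/07/15, which is the last day of the make-up period.
Adding 39 calendar days to 2025/07/15 gives 2025/08/23, which is the last day of the consultation period.
The last day of the appeal period: 2025/08/23 + 28 days = 2025/09/20.
Adding 20 calendar days to 2025/09/20 gives 2025/10/10, which is the date termination becomes effective.

2025/10/10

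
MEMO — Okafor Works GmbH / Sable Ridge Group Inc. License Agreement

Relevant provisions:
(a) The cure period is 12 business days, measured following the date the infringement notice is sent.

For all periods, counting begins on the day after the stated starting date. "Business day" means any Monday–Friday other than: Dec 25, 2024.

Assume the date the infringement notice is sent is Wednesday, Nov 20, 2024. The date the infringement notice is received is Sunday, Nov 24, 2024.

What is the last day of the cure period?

The last day of the cure period: counting 12 business days from Wednesday, Nov 20, 2024 (Nov 21, Nov 22, Nov 25, Nov 26, …, Dec 4, Dec 5, Dec 6, skipping weekends) reaches Friday, Dec 6, 2024.

Dec 6, 2024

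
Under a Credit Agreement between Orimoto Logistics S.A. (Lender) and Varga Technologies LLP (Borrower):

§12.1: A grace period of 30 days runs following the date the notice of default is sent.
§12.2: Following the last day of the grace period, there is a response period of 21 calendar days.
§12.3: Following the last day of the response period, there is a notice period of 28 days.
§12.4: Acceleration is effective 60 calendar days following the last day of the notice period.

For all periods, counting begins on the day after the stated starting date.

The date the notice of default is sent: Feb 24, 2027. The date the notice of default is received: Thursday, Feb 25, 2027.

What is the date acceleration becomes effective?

Adding 30 calendar days to Feb 24, 2027 gives Mar 26, 2027, which is the last day of the grace period.
Adding 21 calendar days to Mar 26, 2027 gives Apr 16, 2027, which is the last day of the response period.
The last day of the notice period: Apr 16, 2027 + 28 days = May 14, 2027.
The date acceleration becomes effective: May 14, 2027 + 60 days = Jul 13, 2027.

Jul 13, 2027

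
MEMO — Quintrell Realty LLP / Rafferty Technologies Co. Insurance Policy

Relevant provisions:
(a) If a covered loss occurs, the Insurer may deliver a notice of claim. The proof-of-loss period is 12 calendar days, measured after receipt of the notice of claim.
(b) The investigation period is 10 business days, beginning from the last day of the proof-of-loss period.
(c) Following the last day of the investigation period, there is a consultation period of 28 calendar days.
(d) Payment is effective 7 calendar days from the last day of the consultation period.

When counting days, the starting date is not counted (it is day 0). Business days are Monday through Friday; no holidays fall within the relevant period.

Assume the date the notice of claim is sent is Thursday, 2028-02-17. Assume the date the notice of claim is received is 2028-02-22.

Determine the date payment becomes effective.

The last day of the proof-of-loss period: 2028-02-22 + 12 days = 2028-03-05.
The last day of the investigation period: 10 business days after Sunday, 2028-03-05, skipping weekends — Mar 6, Mar 7, Mar 8, Mar 9, Mar 10, Mar 13, Mar 14, Mar 15, Mar 16, Mar 17 — lands on Friday, 2028-03-17.
The last day of the consultation period: 2028-03-17 + 28 days = 2028-04-14.
The date payment becomes effective: 2028-04-14 + 7 days = 2028-04-21.

2028-04-21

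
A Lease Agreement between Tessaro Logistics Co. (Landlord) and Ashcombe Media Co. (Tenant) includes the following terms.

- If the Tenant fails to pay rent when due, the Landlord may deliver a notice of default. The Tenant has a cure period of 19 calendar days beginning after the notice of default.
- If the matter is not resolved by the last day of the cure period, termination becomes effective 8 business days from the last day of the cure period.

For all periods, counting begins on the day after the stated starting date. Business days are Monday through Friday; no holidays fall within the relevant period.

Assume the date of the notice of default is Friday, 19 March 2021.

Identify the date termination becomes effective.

The last day of the cure period: 19 March 2021 + 19 days = 7 April 2021.
From Wednesday, 7 April 2021, 8 business days (Apr 8, Apr 9, Apr 12, Apr 13, Apr 14, Apr 15, Apr 16, Apr 19, skipping weekends) brings us to Monday, 19 April 2021, which is the date termination becomes effective.

19 April 2021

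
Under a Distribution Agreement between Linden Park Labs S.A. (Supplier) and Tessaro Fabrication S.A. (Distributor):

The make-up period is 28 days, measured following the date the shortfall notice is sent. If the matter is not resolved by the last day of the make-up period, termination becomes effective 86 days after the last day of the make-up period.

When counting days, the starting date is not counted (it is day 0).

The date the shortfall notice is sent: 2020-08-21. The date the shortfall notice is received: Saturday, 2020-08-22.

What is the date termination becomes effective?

The last day of the make-up period: 2020-08-21 + 28 days = 2020-09-18.
Adding 86 calendar days to 2020-09-18 gives 2020-12-13, which is the date termination becomes effective.

2020-12-13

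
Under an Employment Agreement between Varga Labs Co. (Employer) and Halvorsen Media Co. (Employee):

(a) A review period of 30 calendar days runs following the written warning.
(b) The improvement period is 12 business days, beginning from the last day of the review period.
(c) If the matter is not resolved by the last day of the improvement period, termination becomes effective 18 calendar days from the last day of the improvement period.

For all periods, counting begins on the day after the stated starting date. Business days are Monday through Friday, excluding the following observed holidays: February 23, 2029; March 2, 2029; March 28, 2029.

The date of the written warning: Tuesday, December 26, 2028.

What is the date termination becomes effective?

The last day of the review period: December 26, 2028 + 30 days = January 25, 2029.
From Thursday, January 25, 2029, 12 business days (Jan 26, Jan 29, Jan 30, Jan 31, …, Feb 8, Feb 9, Feb 12, skipping weekends) brings us to Monday, February 12, 2029, which is the last day of the improvement period.
The date termination becomes effective: February 12, 2029 + 18 days = March 2, 2029.

March 2, 2029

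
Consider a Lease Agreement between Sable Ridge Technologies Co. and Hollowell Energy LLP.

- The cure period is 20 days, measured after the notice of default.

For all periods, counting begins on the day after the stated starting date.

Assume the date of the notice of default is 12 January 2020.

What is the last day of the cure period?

Adding 20 calendar days to 12 January 2020 gives 1 February 2020, which is the last day of the cure period.

1 February 2020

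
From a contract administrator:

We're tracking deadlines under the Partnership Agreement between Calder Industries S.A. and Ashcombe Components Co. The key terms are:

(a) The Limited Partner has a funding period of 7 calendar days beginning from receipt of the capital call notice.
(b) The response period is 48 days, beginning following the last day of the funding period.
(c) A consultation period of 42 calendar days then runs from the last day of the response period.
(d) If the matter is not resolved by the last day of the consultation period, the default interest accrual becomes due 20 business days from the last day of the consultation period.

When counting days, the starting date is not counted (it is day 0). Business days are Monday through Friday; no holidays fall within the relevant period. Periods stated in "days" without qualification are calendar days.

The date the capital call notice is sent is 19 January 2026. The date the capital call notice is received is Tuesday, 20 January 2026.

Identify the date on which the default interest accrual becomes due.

Adding 7 calendar days to 20 January 2026 gives 27 January 2026, which is the last day of the funding period.
The last day of the response period: 27 January 2026 + 48 days = 16 March 2026.
The last day of the consultation period: 16 March 2026 + 42 days = 27 April 2026.
The date on which the default interest accrual becomes due: counting 20 business days from Monday, 27 April 2026 (Apr 28, Apr 29, Apr 30, May 1, …, May 21, May 22, May 25, skipping weekends) reaches Monday, 25 May 2026.

25 May 2026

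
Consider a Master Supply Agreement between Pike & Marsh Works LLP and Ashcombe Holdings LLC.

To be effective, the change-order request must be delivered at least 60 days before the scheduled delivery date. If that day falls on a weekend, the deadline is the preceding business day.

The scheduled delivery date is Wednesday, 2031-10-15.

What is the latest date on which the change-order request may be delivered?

Counting back 60 calendar days from 2031-10-15 gives 2031-08-16. That is a Saturday, so the deadline moves back to Friday, 2031-08-15.

2031-08-15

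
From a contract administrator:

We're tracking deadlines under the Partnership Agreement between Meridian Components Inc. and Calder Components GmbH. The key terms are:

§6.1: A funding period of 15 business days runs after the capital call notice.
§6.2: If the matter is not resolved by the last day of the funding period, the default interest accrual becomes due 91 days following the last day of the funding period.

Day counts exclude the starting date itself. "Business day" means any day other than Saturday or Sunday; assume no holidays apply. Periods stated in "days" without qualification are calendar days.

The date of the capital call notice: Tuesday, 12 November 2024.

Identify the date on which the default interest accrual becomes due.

The last day of the funding period: 15 business days after Tuesday, 12 November 2024, skipping weekends — Nov 13, Nov 14, Nov 15, Nov 18, …, Nov 29, Dec 2, Dec 3 — lands on Tuesday, 3 December 2024.
Adding 91 calendar days to 3 December 2024 gives 4 March 2025, which is the date on which the default interest accrual becomes due.

4 March 2025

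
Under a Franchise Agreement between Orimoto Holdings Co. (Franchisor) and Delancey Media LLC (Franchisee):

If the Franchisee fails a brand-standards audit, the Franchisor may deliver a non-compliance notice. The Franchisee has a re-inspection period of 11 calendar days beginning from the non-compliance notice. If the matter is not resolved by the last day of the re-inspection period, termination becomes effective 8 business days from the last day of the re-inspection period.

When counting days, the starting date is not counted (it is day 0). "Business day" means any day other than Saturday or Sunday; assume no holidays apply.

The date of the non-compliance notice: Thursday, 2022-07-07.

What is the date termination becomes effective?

2022-07-28

Adding 11 calendar days to 2022-07-07 gives 2022-07-18, which is the last day of the re-inspection period.
The date termination becomes effective: counting 8 business days from Monday, 2022-07-18 (Jul 19, Jul 20, Jul 21, Jul 22, Jul 25, Jul 26, Jul 27, Jul 28, skipping weekends) reaches Thursday, 2022-07-28.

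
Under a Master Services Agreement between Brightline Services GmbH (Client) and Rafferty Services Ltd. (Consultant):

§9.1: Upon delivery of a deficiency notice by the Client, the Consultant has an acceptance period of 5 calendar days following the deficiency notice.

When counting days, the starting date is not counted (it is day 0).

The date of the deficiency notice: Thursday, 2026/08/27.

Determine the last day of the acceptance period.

2026/09/01

The last day of the acceptance period: 2026/08/27 + 5 days = 2026/09/01.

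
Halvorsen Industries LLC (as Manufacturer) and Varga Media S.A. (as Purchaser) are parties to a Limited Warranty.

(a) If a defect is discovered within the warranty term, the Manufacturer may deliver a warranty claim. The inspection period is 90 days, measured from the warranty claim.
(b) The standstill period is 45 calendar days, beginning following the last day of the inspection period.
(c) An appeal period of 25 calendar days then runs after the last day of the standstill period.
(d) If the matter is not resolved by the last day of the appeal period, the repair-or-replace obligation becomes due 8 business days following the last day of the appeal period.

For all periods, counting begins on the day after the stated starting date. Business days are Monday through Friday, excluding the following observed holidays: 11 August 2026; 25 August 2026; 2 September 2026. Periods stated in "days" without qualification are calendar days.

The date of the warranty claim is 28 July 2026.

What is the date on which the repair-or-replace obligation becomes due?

The last day of the inspection period: 90 calendar days after 28 July 2026 is 26 October 2026.
The last day of the standstill period: 26 October 2026 + 45 days = 10 December 2026.
The last day of the appeal period: 10 December 2026 + 25 days = 4 January 2027.
The date on which the repair-or-replace obligation becomes due: counting 8 business days from Monday, 4 January 2027 (Jan 5, Jan 6, Jan 7, Jan 8, Jan 11, Jan 12, Jan 13, Jan 14, skipping weekends) reaches Thursday, 14 January 2027.

14 January 2027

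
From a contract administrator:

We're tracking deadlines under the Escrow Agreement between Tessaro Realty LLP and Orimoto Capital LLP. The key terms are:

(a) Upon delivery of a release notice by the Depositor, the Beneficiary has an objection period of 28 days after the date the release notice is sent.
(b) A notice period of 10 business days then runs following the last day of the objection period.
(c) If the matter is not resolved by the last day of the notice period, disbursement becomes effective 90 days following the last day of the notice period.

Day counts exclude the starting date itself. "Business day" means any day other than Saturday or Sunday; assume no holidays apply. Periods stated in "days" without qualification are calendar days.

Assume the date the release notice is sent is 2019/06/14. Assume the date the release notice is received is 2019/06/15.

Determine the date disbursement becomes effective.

2019/10/24

The last day of the objection period: 28 calendar days after 2019/06/14 is 2019/07/12.
The last day of the notice period: 10 business days after Friday, 2019/07/12, skipping weekends — Jul 15, Jul 16, Jul 17, Jul 18, Jul 19, Jul 22, Jul 23, Jul 24, Jul 25, Jul 26 — lands on Friday, 2019/07/26.
The date disbursement becomes effective: 2019/07/26 + 90 days = 2019/10/24.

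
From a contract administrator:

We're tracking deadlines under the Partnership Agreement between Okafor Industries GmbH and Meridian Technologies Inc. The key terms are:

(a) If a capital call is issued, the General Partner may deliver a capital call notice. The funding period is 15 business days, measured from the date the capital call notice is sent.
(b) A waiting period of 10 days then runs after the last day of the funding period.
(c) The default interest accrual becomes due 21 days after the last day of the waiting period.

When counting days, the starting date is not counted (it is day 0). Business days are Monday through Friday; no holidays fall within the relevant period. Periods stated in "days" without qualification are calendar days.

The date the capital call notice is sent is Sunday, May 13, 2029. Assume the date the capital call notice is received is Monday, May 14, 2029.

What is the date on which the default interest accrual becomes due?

From Sunday, May 13, 2029, 15 business days (May 14, May 15, May 16, May 17, …, May 30, May 31, Jun 1, skipping weekends) brings us to Friday, Jun 1, 2029, which is the last day of the funding period.
Adding 10 calendar days to Jun 1, 2029 gives Jun 11, 2029, which is the last day of the waiting period.
The date on which the default interest accrual becomes due: Jun 11, 2029 + 21 days = Jul 2, 2029.

Jul 2, 2029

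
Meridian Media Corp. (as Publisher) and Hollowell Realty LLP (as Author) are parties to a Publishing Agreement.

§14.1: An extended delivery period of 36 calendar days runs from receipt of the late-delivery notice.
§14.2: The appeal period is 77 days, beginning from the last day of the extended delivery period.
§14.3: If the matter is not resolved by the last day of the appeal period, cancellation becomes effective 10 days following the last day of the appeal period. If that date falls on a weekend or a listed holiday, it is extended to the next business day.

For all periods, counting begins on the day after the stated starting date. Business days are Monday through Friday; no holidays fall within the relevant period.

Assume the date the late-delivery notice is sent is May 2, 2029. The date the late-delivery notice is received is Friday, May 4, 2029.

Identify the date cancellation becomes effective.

The last day of the extended delivery period: May 4, 2029 + 36 days = Jun 9, 2029.
The last day of the appeal period: 77 calendar days after Jun 9, 2029 is Aug 25, 2029.
The date cancellation becomes effective: 10 calendar days after Aug 25, 2029 is Sep 4, 2029. Sep 4, 2029 is a Tuesday, so no roll-forward applies.

Sep 4, 2029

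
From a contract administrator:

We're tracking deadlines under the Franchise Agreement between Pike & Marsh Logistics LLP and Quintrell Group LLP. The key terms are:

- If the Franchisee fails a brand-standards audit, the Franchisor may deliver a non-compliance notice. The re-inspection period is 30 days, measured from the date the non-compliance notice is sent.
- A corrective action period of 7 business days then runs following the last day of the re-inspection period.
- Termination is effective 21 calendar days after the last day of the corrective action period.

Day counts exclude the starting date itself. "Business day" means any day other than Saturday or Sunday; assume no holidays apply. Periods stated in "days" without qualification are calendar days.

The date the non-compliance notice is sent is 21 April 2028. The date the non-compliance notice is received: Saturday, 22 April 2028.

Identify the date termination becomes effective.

The last day of the re-inspection period: 30 calendar days after 21 April 2028 is 21 May 2028.
The last day of the corrective action period: 7 business days after Sunday, 21 May 2028, skipping weekends — May 22, May 23, May 24, May 25, May 26, May 29, May 30 — lands on Tuesday, 30 May 2028.
Adding 21 calendar days to 30 May 2028 gives 20 June 2028, which is the date termination becomes effective.

20 June 2028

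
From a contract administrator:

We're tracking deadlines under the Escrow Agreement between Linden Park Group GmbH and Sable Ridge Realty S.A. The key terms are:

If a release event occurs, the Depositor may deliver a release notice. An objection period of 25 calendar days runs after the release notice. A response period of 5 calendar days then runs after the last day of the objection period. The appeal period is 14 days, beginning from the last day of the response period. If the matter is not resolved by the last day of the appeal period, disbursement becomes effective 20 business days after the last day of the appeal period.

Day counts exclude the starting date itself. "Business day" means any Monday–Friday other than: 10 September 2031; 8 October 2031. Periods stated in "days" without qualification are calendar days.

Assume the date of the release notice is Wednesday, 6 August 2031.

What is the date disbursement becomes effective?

20 October 2031

The last day of the objection period: 6 August 2031 + 25 days = 31 August 2031.
The last day of the response period: 5 calendar days after 31 August 2031 is 5 September 2031.
The last day of the appeal period: 14 calendar days after 5 September 2031 is 19 September 2031.
The date disbursement becomes effective: counting 20 business days from Friday, 19 September 2031 (Sep 22, Sep 23, Sep 24, Sep 25, …, Oct 16, Oct 17, Oct 20, skipping weekends and the listed holiday on Oct 8) reaches Monday, 20 October 2031.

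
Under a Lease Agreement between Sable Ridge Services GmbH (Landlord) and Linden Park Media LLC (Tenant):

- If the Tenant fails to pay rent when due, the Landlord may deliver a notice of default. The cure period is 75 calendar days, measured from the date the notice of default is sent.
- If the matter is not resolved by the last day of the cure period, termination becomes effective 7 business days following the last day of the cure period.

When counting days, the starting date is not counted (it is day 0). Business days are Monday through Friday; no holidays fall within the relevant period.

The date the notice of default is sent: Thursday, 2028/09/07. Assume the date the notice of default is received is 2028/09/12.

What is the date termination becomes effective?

Adding 75 calendar days to 2028/09/07 gives 2028/11/21, which is the last day of the cure period.
The date termination becomes effective: counting 7 business days from Tuesday, 2028/11/21 (Nov 22, Nov 23, Nov 24, Nov 27, Nov 28, Nov 29, Nov 30, skipping weekends) reaches Thursday, 2028/11/30.

2028/11/30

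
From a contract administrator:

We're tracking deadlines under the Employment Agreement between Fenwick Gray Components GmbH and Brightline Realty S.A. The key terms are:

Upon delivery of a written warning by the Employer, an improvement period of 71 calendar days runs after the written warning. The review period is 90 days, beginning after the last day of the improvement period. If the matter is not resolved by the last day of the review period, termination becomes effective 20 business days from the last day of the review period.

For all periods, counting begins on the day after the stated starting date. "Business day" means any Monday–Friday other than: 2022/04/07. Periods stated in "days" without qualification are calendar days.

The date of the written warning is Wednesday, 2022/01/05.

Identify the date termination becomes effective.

2022/07/13

The last day of the improvement period: 2022/01/05 + 71 days = 2022/03/17.
The last day of the review period: 90 calendar days after 2022/03/17 is 2022/06/15.
From Wednesday, 2022/06/15, 20 business days (Jun 16, Jun 17, Jun 20, Jun 21, …, Jul 11, Jul 12, Jul 13, skipping weekends) brings us to Wednesday, 2022/07/13, which is the date termination becomes effective.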